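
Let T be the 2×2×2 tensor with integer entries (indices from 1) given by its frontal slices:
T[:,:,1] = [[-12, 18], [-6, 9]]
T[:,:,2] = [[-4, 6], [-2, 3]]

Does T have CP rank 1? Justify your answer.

If T = a ⊗ b ⊗ c then every fibre of T is a multiple of the corresponding factor, so read the factors off the fibres through the nonzero entry T[1,1,1] = -12.
The mode-1 fibre T[:,1,1] = [-12, -6] gives a = [2, 1] (primitive direction); the mode-2 fibre T[1,:,1] = [-12, 18] gives b = [2, -3]; then c[k] = T[1,1,k] / (a[1]·b[1]) = [-12, -4] / 4 = [-3, -1].
Expanding [2, 1] ⊗ [2, -3] ⊗ [-3, -1] reproduces all 8 entries of T, so T = [2, 1] ⊗ [2, -3] ⊗ [-3, -1] and rank(T) ≤ 1.
Equivalently every frontal slice T[:,:,k] is c[k] times the rank-1 matrix [2, 1] ⊗ [2, -3]. So T has rank 1 (it is nonzero).

Yes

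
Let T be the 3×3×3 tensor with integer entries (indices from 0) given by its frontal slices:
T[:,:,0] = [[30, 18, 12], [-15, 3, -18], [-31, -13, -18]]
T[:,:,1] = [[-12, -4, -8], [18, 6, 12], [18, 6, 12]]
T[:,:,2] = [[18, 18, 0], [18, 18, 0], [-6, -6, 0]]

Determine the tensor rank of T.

Lower bound: the mode-1 unfolding of T (rows indexed by i, columns by (j,k) = (0,0), (0,1), (0,2), (1,0), (1,1), (1,2), (2,0), (2,1), (2,2)) is [[30, -12, 18, 18, -4, 18, 12, -8, 0], [-15, 18, 18, 3, 6, 18, -18, 12, 0], [-31, 18, -6, -13, 6, -6, -18, 12, 0]].
There the 2×2 minor on rows i ∈ {0, 1}, columns (j,k) ∈ {(0,0), (0,1)} is det [[30, -12], [-15, 18]] = 360 ≠ 0, so this unfolding has rank ≥ 2; CP rank is at least every unfolding rank, so rank(T) ≥ 2. (This is only a lower bound: in general the CP rank may exceed every unfolding rank, so we still need to exhibit 2 rank-1 terms summing to T.)
Upper bound — finding two terms. Write S_k = T[:,:,k] for the frontal slices: S₀ = [[30, 18, 12], [-15, 3, -18], [-31, -13, -18]], S₁ = [[-12, -4, -8], [18, 6, 12], [18, 6, 12]], S₂ = [[18, 18, 0], [18, 18, 0], [-6, -6, 0]].
If T = a₁ ∘ b₁ ∘ c₁ + a₂ ∘ b₂ ∘ c₂ then each S_k = c₁[k]·a₁b₁ᵀ + c₂[k]·a₂b₂ᵀ. S₀ and S₁ are linearly independent, so a₁b₁ᵀ and a₂b₂ᵀ must span the same plane of matrices: they are the rank-1 matrices of the form x·S₀ + y·S₁.
The 2×2 minor of x·S₀ + y·S₁ on rows {0,1}, columns {0,1} is 360·x² − 240·xy = 120·(3·x − 2·y)(x), vanishing at (x:y) = (2:3) and (0:1).
M₁ = 2·S₀ + 3·S₁ = [[24, 24, 0], [24, 24, 0], [-8, -8, 0]] = 8·[3, 3, -1][1, 1, 0]ᵀ and M₂ = S₁ = [[-12, -4, -8], [18, 6, 12], [18, 6, 12]] = (-2)·[2, -3, -3][3, 1, 2]ᵀ, so take a₁ = [3, 3, -1], b₁ = [1, 1, 0], a₂ = [2, -3, -3], b₂ = [3, 1, 2].
Each slice is an integer combination of E₁ = a₁b₁ᵀ and E₂ = a₂b₂ᵀ: S₀ = 4·E₁ + 3·E₂, S₁ = −2·E₂, S₂ = 6·E₁; reading off coefficients, c₁ = [4, 0, 6] and c₂ = [3, -2, 0].
Hence T = [3, 3, -1] ∘ [1, 1, 0] ∘ [4, 0, 6] + [2, -3, -3] ∘ [3, 1, 2] ∘ [3, -2, 0], so rank(T) ≤ 2.
These bounds meet, so rank(T) = 2.
Check entry T[1,0,2] = 18: (3)·(1)·(6) + (-3)·(3)·(0) = 18.

2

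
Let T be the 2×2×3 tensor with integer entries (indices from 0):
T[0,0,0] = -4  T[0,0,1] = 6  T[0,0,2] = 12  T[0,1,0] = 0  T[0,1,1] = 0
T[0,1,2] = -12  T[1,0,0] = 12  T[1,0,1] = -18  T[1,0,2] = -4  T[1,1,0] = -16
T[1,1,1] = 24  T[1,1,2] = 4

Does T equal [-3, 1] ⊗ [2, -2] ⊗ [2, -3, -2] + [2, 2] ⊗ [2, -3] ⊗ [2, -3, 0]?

Yes

Reconstruct entrywise from the claimed factors. For example, T[0,1,2] = -12 and Σₗ aₗ[0]bₗ[1]cₗ[2] = (-3)·(-2)·(-2) + (2)·(-3)·(0) = -12; checking all 12 entries, every one matches. The claim holds.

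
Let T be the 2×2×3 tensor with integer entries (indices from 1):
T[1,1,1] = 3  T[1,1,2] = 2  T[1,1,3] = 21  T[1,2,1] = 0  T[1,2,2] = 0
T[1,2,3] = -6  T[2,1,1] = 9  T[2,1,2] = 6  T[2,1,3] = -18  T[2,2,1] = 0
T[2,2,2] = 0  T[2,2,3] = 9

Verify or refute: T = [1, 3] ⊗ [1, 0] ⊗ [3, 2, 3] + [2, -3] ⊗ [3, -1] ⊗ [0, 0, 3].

Reconstruct entrywise from the claimed factors. For example, T[1,2,1] = 0 and Σₗ aₗ[1]bₗ[2]cₗ[1] = (1)·(0)·(3) + (2)·(-1)·(0) = 0; checking all 12 entries, every one matches. The claim holds.

Yes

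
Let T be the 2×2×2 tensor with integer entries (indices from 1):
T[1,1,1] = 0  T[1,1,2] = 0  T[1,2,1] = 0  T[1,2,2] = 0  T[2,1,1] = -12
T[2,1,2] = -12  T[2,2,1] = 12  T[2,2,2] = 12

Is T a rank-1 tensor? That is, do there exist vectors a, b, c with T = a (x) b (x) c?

If T = a (x) b (x) c then every fibre of T is a multiple of the corresponding factor, so read the factors off the fibres through the nonzero entry T[2,1,1] = -12.
The mode-1 fibre T[:,1,1] = [0, -12] gives a = (0, 1) (primitive direction); the mode-2 fibre T[2,:,1] = [-12, 12] gives b = (1, -1); then c[k] = T[2,1,k] / (a[2]·b[1]) = [-12, -12] / 1 = (-12, -12).
Expanding (0, 1) (x) (1, -1) (x) (-12, -12) reproduces all 8 entries of T, so T = (0, 1) (x) (1, -1) (x) (-12, -12) and rank(T) ≤ 1.
Equivalently every frontal slice T[:,:,k] is c[k] times the rank-1 matrix (0, 1) (x) (1, -1). So T has rank 1 (it is nonzero).

Yes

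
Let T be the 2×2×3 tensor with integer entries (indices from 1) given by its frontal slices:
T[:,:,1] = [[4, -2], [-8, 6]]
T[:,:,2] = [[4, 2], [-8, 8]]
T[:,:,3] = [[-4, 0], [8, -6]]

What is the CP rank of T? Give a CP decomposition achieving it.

Lower bound: the mode-3 unfolding of T (rows indexed by k, columns by (i,j) = (1,1), (1,2), (2,1), (2,2)) is [[4, -2, -8, 6], [4, 2, -8, 8], [-4, 0, 8, -6]].
There the 3×3 minor on rows k ∈ {1, 2, 3}, columns (i,j) ∈ {(1,1), (1,2), (2,2)} is det [[4, -2, 6], [4, 2, 8], [-4, 0, -6]] = 16 ≠ 0, so this unfolding has rank ≥ 3; CP rank is at least every unfolding rank, so rank(T) ≥ 3. (This is only a lower bound: in general the CP rank may exceed every unfolding rank, so we still need to exhibit 3 rank-1 terms summing to T.)
Upper bound: T is a sum of 3 rank-1 terms, T = (0, 1) ⊗ (0, 1) ⊗ (2, 0, 0) + (1, -2) ⊗ (2, -1) ⊗ (2, 2, -2) + (1, 1) ⊗ (0, 1) ⊗ (0, 4, -2) (one valid choice — decompositions are not unique — normalised so each a, b is primitive with positive first nonzero entry; check it by expanding all entries), so rank(T) ≤ 3.
These bounds meet, so rank(T) = 3.

rank(T) = 3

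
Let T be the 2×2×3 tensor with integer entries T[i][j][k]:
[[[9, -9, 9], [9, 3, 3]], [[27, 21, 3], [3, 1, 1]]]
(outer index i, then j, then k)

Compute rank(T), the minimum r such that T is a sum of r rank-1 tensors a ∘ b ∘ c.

Lower bound: the mode-3 unfolding of T (rows indexed by k, columns by (i,j) = (0,0), (0,1), (1,0), (1,1)) is [[9, 9, 27, 3], [-9, 3, 21, 1], [9, 3, 3, 1]].
There the 2×2 minor on rows k ∈ {0, 1}, columns (i,j) ∈ {(0,0), (0,1)} is det [[9, 9], [-9, 3]] = 108 ≠ 0, so this unfolding has rank ≥ 2; CP rank is at least every unfolding rank, so rank(T) ≥ 2. (Unfolding ranks only ever bound the CP rank from below — rank(T) can be strictly larger than all of them — so the matching upper bound has to come from an explicit 2-term decomposition.)
Upper bound — finding two terms. Write S_k = T[:,:,k] for the frontal slices: S₀ = [[9, 9], [27, 3]], S₁ = [[-9, 3], [21, 1]], S₂ = [[9, 3], [3, 1]].
If T = a₁ ∘ b₁ ∘ c₁ + a₂ ∘ b₂ ∘ c₂ then each S_k = c₁[k]·a₁b₁ᵀ + c₂[k]·a₂b₂ᵀ. S₀ and S₁ are linearly independent, so a₁b₁ᵀ and a₂b₂ᵀ must span the same plane of matrices: they are the rank-1 matrices of the form x·S₀ + y·S₁.
det(x·S₀ + y·S₁) is −216·x² − 288·xy − 72·y² = (-72)·(x + y)(3·x + y), vanishing at (x:y) = (1:-1) and (1:-3).
M₁ = S₀ − S₁ = [[18, 6], [6, 2]] = 2·[3, 1][3, 1]ᵀ and M₂ = S₀ − 3·S₁ = [[36, 0], [-36, 0]] = 36·[1, -1][1, 0]ᵀ, so take a₁ = [3, 1], b₁ = [3, 1], a₂ = [1, -1], b₂ = [1, 0].
Each slice is an integer combination of E₁ = a₁b₁ᵀ and E₂ = a₂b₂ᵀ: S₀ = 3·E₁ − 18·E₂, S₁ = E₁ − 18·E₂, S₂ = E₁; reading off coefficients, c₁ = [3, 1, 1] and c₂ = [-18, -18, 0].
Hence T = [3, 1] ∘ [3, 1] ∘ [3, 1, 1] + [1, -1] ∘ [1, 0] ∘ [-18, -18, 0], so rank(T) ≤ 2.
These bounds meet, so rank(T) = 2.
Check entry T[0,0,2] = 9: (3)·(3)·(1) + (1)·(1)·(0) = 9.

2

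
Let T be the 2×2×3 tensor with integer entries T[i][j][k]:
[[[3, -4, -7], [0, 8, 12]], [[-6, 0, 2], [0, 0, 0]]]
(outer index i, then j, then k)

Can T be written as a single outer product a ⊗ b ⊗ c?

No

The mode-3 unfolding of T (rows indexed by k, columns by (i,j) = (0,0), (0,1), (1,0), (1,1)) is [[3, 0, -6, 0], [-4, 8, 0, 0], [-7, 12, 2, 0]].
There the 2×2 minor on rows k ∈ {0, 1}, columns (i,j) ∈ {(0,0), (0,1)} is det [[3, 0], [-4, 8]] = 24 ≠ 0, so this unfolding has rank ≥ 2; CP rank is at least every unfolding rank, so rank(T) ≥ 2.
In particular rank(T) ≥ 2 > 1, so T is not rank-1.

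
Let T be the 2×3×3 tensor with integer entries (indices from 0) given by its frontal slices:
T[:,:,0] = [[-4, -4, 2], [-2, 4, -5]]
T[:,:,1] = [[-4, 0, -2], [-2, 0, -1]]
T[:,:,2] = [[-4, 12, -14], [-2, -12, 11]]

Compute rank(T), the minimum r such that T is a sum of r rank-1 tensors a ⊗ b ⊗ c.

Lower bound: the mode-3 unfolding of T (rows indexed by k, columns by (i,j) = (0,0), (0,1), (0,2), (1,0), (1,1), (1,2)) is [[-4, -4, 2, -2, 4, -5], [-4, 0, -2, -2, 0, -1], [-4, 12, -14, -2, -12, 11]].
There the 2×2 minor on rows k ∈ {0, 1}, columns (i,j) ∈ {(0,0), (0,1)} is det [[-4, -4], [-4, 0]] = -16 ≠ 0, so this unfolding has rank ≥ 2; CP rank is at least every unfolding rank, so rank(T) ≥ 2. (Unfolding ranks only ever bound the CP rank from below — rank(T) can be strictly larger than all of them — so the matching upper bound has to come from an explicit 2-term decomposition.)
Upper bound — finding two terms. Write S_k = T[:,:,k] for the frontal slices: S₀ = [[-4, -4, 2], [-2, 4, -5]], S₁ = [[-4, 0, -2], [-2, 0, -1]], S₂ = [[-4, 12, -14], [-2, -12, 11]].
If T = a₁ ⊗ b₁ ⊗ c₁ + a₂ ⊗ b₂ ⊗ c₂ then each S_k = c₁[k]·a₁b₁ᵀ + c₂[k]·a₂b₂ᵀ. S₀ and S₁ are linearly independent, so a₁b₁ᵀ and a₂b₂ᵀ must span the same plane of matrices: they are the rank-1 matrices of the form x·S₀ + y·S₁.
The 2×2 minor of x·S₀ + y·S₁ on rows {0,1}, columns {0,1} is −24·x² − 24·xy = (-24)·(x + y)(x), vanishing at (x:y) = (1:-1) and (0:1).
M₁ = S₀ − S₁ = [[0, -4, 4], [0, 4, -4]] = (-4)·(1, -1)(0, 1, -1)ᵀ and M₂ = S₁ = [[-4, 0, -2], [-2, 0, -1]] = −(2, 1)(2, 0, 1)ᵀ, so take a₁ = (1, -1), b₁ = (0, 1, -1), a₂ = (2, 1), b₂ = (2, 0, 1).
Each slice is an integer combination of E₁ = a₁b₁ᵀ and E₂ = a₂b₂ᵀ: S₀ = −4·E₁ − E₂, S₁ = −E₂, S₂ = 12·E₁ − E₂; reading off coefficients, c₁ = (-4, 0, 12) and c₂ = (-1, -1, -1).
Hence T = (1, -1) ⊗ (0, 1, -1) ⊗ (-4, 0, 12) + (2, 1) ⊗ (2, 0, 1) ⊗ (-1, -1, -1), so rank(T) ≤ 2.
These bounds meet, so rank(T) = 2.

2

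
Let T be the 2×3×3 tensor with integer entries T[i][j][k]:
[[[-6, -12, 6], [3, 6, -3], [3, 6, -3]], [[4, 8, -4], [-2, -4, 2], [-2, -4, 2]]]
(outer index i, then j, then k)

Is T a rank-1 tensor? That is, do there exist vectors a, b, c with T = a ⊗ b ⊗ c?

Yes

The mode-1 fibre T[:,0,0] = [-6, 4] gives a = [3, -2] (primitive direction); the mode-2 fibre T[0,:,0] = [-6, 3, 3] gives b = [2, -1, -1]; then c[k] = T[0,0,k] / (a[0]·b[0]) = [-6, -12, 6] / 6 = [-1, -2, 1].
Expanding [3, -2] ⊗ [2, -1, -1] ⊗ [-1, -2, 1] reproduces all 18 entries of T, so T = [3, -2] ⊗ [2, -1, -1] ⊗ [-1, -2, 1] and rank(T) ≤ 1.
Equivalently every frontal slice T[:,:,k] is c[k] times the rank-1 matrix [3, -2] ⊗ [2, -1, -1]. So T has rank 1 (it is nonzero).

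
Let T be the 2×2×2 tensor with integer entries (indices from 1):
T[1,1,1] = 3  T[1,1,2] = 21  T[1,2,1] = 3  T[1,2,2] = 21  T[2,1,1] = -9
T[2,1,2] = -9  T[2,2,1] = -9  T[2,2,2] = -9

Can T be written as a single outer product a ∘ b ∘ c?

The mode-1 unfolding of T (rows indexed by i, columns by (j,k) = (1,1), (1,2), (2,1), (2,2)) is [[3, 21, 3, 21], [-9, -9, -9, -9]].
There the 2×2 minor on rows i ∈ {1, 2}, columns (j,k) ∈ {(1,1), (1,2)} is det [[3, 21], [-9, -9]] = 162 ≠ 0, so this unfolding has rank ≥ 2; CP rank is at least every unfolding rank, so rank(T) ≥ 2.
In particular rank(T) ≥ 2 > 1, so T is not rank-1.

No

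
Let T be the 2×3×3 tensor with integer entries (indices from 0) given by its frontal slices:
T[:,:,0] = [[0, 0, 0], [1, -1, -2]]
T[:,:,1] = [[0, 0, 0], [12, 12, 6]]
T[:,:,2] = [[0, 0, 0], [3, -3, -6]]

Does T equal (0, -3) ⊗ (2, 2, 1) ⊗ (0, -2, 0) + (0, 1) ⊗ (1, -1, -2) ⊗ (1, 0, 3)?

Yes

Reconstruct entrywise from the claimed factors. For example, T[1,2,1] = 6 and Σₗ aₗ[1]bₗ[2]cₗ[1] = (-3)·(1)·(-2) + (1)·(-2)·(0) = 6; checking all 18 entries, every one matches. The claim holds.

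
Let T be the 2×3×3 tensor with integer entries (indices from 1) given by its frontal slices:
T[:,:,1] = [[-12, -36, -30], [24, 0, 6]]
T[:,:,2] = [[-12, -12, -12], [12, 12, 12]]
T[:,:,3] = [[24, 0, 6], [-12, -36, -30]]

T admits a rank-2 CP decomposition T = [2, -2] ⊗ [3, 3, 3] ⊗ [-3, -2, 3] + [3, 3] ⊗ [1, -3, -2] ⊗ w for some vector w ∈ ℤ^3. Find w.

Subtract the known terms from T to get the rank-1 residual R = [3, 3] ⊗ [1, -3, -2] ⊗ w, so R[i,j,k] = a[i]·b[j]·w[k]. Pick indices with nonzero a[1]·b[1] = (3)·(1) = 3. Only the fibre through (1,1,·) is needed: R[1,1,:] = T[1,1,:] − Σₗ aₗ[1]bₗ[1]cₗ = [-12, -12, 24] − (2)·(3)·[-3, -2, 3] = [6, 0, 6]. Then w[k] = R[1,1,k] / 3 for each k, giving w = [6, 0, 6] / 3 = [2, 0, 2].

w = [2, 0, 2]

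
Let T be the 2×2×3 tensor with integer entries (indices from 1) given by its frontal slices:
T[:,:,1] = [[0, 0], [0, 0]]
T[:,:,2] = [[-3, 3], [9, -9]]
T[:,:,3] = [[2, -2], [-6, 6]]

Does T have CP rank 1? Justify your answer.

If T = a ∘ b ∘ c then every fibre of T is a multiple of the corresponding factor, so read the factors off the fibres through the nonzero entry T[1,1,2] = -3.
The mode-1 fibre T[:,1,2] = [-3, 9] gives a = [1, -3] (primitive direction); the mode-2 fibre T[1,:,2] = [-3, 3] gives b = [1, -1]; then c[k] = T[1,1,k] / (a[1]·b[1]) = [0, -3, 2] / 1 = [0, -3, 2].
Expanding [1, -3] ∘ [1, -1] ∘ [0, -3, 2] reproduces all 12 entries of T, so T = [1, -3] ∘ [1, -1] ∘ [0, -3, 2] and rank(T) ≤ 1.
Equivalently every frontal slice T[:,:,k] is c[k] times the rank-1 matrix [1, -3] ∘ [1, -1]. So T has rank 1 (it is nonzero).

Yes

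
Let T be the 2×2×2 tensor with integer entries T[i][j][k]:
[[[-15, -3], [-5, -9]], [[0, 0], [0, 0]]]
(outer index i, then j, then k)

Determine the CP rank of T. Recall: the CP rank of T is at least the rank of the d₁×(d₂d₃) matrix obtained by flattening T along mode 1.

2

Lower bound: the mode-2 unfolding of T (rows indexed by j, columns by (i,k) = (0,0), (0,1), (1,0), (1,1)) is [[-15, -3, 0, 0], [-5, -9, 0, 0]].
There the 2×2 minor on rows j ∈ {0, 1}, columns (i,k) ∈ {(0,0), (0,1)} is det [[-15, -3], [-5, -9]] = 120 ≠ 0, so this unfolding has rank ≥ 2; CP rank is at least every unfolding rank, so rank(T) ≥ 2. (This is only a lower bound: in general the CP rank may exceed every unfolding rank, so we still need to exhibit 2 rank-1 terms summing to T.)
Upper bound — finding two terms. Every mode-1 slice of T is a multiple of one matrix: T[i,:,:] = a[i]·M with a = [1, 0] and M = [[-15, -3], [-5, -9]] (rows indexed by j, columns by k). So it suffices to write M as a sum of two rank-1 matrices.
Splitting M by its rows (j = 0, 1), M = [1, 0][-15, -3]ᵀ + [0, 1][-5, -9]ᵀ.
Hence T = [1, 0] ⊗ [1, 0] ⊗ [-15, -3] + [1, 0] ⊗ [0, 1] ⊗ [-5, -9], so rank(T) ≤ 2.
These bounds meet, so rank(T) = 2.
Check entry T[0,0,1] = -3: (1)·(1)·(-3) + (1)·(0)·(-9) = -3.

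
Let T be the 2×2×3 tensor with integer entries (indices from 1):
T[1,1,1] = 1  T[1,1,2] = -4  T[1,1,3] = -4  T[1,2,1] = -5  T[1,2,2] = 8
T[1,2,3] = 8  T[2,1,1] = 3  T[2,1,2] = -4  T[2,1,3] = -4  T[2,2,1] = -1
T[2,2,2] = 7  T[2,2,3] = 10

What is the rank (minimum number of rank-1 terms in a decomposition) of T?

3

Lower bound: in the mode-3 unfolding of T (rows indexed by k, columns by (i,j)) the 3×3 minor on rows k ∈ {1, 2, 3}, columns (i,j) ∈ {(1,1), (1,2), (2,2)} is det [[1, -5, -1], [-4, 8, 7], [-4, 8, 10]] = -36 ≠ 0, so that unfolding has rank ≥ 3 and hence rank(T) ≥ 3 (CP rank is at least every unfolding rank, though it can be larger).
Upper bound: T is a sum of 3 rank-1 terms, T = [0, 1] ⊗ [0, 1] ⊗ [2, -1, 2] + [1, -1] ⊗ [1, 1] ⊗ [-1, 0, 0] + [1, 1] ⊗ [1, -2] ⊗ [2, -4, -4] (written with every a and b primitive with positive leading entry and the scale carried by c; CP decompositions are not unique, and this one is verified by expanding entrywise), so rank(T) ≤ 3.
These bounds meet, so rank(T) = 3.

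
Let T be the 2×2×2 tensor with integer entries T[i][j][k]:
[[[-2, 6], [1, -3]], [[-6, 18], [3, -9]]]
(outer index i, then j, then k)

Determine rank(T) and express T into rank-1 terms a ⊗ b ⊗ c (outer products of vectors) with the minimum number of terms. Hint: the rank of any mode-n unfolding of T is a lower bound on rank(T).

Lower bound: T ≠ 0 (e.g. T[0,0,0] = -2), so rank(T) ≥ 1.
Upper bound: the mode-1 fibre T[:,0,0] = [-2, -6] gives a = [1, 3] (primitive direction); the mode-2 fibre T[0,:,0] = [-2, 1] gives b = [2, -1]; then c[k] = T[0,0,k] / (a[0]·b[0]) = [-2, 6] / 2 = [-1, 3].
Expanding [1, 3] ⊗ [2, -1] ⊗ [-1, 3] reproduces all 8 entries of T, so T = [1, 3] ⊗ [2, -1] ⊗ [-1, 3] and rank(T) ≤ 1.
These bounds meet, so rank(T) = 1.

rank(T) = 1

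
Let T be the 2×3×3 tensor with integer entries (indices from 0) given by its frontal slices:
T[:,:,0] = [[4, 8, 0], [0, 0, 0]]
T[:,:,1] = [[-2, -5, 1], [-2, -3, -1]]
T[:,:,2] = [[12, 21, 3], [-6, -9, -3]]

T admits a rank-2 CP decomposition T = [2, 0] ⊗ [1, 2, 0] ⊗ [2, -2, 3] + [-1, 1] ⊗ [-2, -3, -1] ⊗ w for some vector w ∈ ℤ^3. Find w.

Subtract the known terms from T to get the rank-1 residual R = [-1, 1] ⊗ [-2, -3, -1] ⊗ w, so R[i,j,k] = a[i]·b[j]·w[k]. Pick indices with nonzero a[0]·b[0] = (-1)·(-2) = 2. Only the fibre through (0,0,·) is needed: R[0,0,:] = T[0,0,:] − Σₗ aₗ[0]bₗ[0]cₗ = [4, -2, 12] − (2)·(1)·[2, -2, 3] = [0, 2, 6]. Then w[k] = R[0,0,k] / 2 for each k, giving w = [0, 2, 6] / 2 = [0, 1, 3].

w = [0, 1, 3]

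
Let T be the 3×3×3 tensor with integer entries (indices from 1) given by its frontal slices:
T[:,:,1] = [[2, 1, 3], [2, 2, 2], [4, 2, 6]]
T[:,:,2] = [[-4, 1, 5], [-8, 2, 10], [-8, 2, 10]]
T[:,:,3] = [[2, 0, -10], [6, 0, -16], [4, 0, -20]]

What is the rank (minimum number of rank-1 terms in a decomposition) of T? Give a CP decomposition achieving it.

rank(T) = 3

Lower bound: the mode-2 unfolding of T (rows indexed by j, columns by (i,k) = (1,1), (1,2), (1,3), (2,1), (2,2), (2,3), (3,1), (3,2), (3,3)) is [[2, -4, 2, 2, -8, 6, 4, -8, 4], [1, 1, 0, 2, 2, 0, 2, 2, 0], [3, 5, -10, 2, 10, -16, 6, 10, -20]].
There the 3×3 minor on rows j ∈ {1, 2, 3}, columns (i,k) ∈ {(1,1), (1,2), (1,3)} is det [[2, -4, 2], [1, 1, 0], [3, 5, -10]] = -56 ≠ 0, so this unfolding has rank ≥ 3; CP rank is at least every unfolding rank, so rank(T) ≥ 3. (This is only a lower bound: in general the CP rank may exceed every unfolding rank, so we still need to exhibit 3 rank-1 terms summing to T.)
Upper bound: T is a sum of 3 rank-1 terms, T = [1, 1, 2] ⊗ [1, 0, 2] ⊗ [2, 0, -2] + [1, 2, 2] ⊗ [0, 1, -1] ⊗ [1, -1, 2] + [1, 2, 2] ⊗ [2, -1, -2] ⊗ [0, -2, 2] (written with every a and b primitive with positive leading entry and the scale carried by c; CP decompositions are not unique, and this one is verified by expanding entrywise), so rank(T) ≤ 3.
These bounds meet, so rank(T) = 3.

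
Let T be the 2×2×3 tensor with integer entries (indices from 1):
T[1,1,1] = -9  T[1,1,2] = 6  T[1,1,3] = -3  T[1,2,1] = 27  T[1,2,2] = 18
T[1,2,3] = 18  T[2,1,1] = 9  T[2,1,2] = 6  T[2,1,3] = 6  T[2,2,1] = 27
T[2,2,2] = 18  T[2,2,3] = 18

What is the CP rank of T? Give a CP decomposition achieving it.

rank(T) = 2

Lower bound: in the mode-3 unfolding of T (rows indexed by k, columns by (i,j)) the 2×2 minor on rows k ∈ {1, 2}, columns (i,j) ∈ {(1,1), (1,2)} is det [[-9, 27], [6, 18]] = -324 ≠ 0, so that unfolding has rank ≥ 2 and hence rank(T) ≥ 2 (CP rank is at least every unfolding rank, though it can be larger).
Upper bound: with S_k = T[:,:,k], the two rank-1 terms a₁b₁ᵀ, a₂b₂ᵀ are the rank-1 members of the pencil x·S₁ + y·S₂.
det(x·S₁ + y·S₂) is −486·x² − 324·xy = (-162)·(3·x + 2·y)(x), vanishing at (x:y) = (2:-3) and (0:1).
M₁ = 2·S₁ − 3·S₂ = [[-36, 0], [0, 0]] = (-36)·[1, 0][1, 0]ᵀ and M₂ = S₂ = [[6, 18], [6, 18]] = 6·[1, 1][1, 3]ᵀ, so take a₁ = [1, 0], b₁ = [1, 0], a₂ = [1, 1], b₂ = [1, 3].
Each slice is an integer combination of E₁ = a₁b₁ᵀ and E₂ = a₂b₂ᵀ: S₁ = −18·E₁ + 9·E₂, S₂ = 6·E₂, S₃ = −9·E₁ + 6·E₂; reading off coefficients, c₁ = [-18, 0, -9] and c₂ = [9, 6, 6].
Hence T = [1, 0] ⊗ [1, 0] ⊗ [-18, 0, -9] + [1, 1] ⊗ [1, 3] ⊗ [9, 6, 6], so rank(T) ≤ 2.
These bounds meet, so rank(T) = 2.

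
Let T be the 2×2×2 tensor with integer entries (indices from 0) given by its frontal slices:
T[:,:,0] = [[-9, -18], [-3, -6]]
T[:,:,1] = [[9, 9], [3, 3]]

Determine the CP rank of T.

2

Lower bound: the mode-2 unfolding of T (rows indexed by j, columns by (i,k) = (0,0), (0,1), (1,0), (1,1)) is [[-9, 9, -3, 3], [-18, 9, -6, 3]].
There the 2×2 minor on rows j ∈ {0, 1}, columns (i,k) ∈ {(0,0), (0,1)} is det [[-9, 9], [-18, 9]] = 81 ≠ 0, so this unfolding has rank ≥ 2; CP rank is at least every unfolding rank, so rank(T) ≥ 2. (Unfolding ranks only ever bound the CP rank from below — rank(T) can be strictly larger than all of them — so the matching upper bound has to come from an explicit 2-term decomposition.)
Upper bound — finding two terms. Every mode-1 slice of T is a multiple of one matrix: T[i,:,:] = a[i]·M with a = [3, 1] and M = [[-3, 3], [-6, 3]] (rows indexed by j, columns by k). So it suffices to write M as a sum of two rank-1 matrices.
Splitting M by its rows (j = 0, 1), M = [1, 0][-3, 3]ᵀ + [0, 1][-6, 3]ᵀ.
Hence T = [3, 1] ⊗ [1, 0] ⊗ [-3, 3] + [3, 1] ⊗ [0, 1] ⊗ [-6, 3], so rank(T) ≤ 2.
These bounds meet, so rank(T) = 2.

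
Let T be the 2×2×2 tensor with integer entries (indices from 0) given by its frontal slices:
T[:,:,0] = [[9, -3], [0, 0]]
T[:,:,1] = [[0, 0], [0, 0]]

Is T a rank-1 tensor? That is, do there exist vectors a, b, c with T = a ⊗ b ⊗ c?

The mode-1 fibre T[:,0,0] = [9, 0] gives a = [1, 0] (primitive direction); the mode-2 fibre T[0,:,0] = [9, -3] gives b = [3, -1]; then c[k] = T[0,0,k] / (a[0]·b[0]) = [9, 0] / 3 = [3, 0].
Expanding [1, 0] ⊗ [3, -1] ⊗ [3, 0] reproduces all 8 entries of T, so T = [1, 0] ⊗ [3, -1] ⊗ [3, 0] and rank(T) ≤ 1.
Equivalently every frontal slice T[:,:,k] is c[k] times the rank-1 matrix [1, 0] ⊗ [3, -1]. So T has rank 1 (it is nonzero).

Yes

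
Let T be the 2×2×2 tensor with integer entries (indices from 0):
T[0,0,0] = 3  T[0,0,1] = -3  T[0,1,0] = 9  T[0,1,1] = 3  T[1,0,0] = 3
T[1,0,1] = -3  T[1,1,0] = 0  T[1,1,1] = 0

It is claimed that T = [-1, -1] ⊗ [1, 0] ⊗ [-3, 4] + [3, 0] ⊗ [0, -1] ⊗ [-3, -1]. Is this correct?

No

Reconstruct entry (0,0,1) from the claimed factors: Σₗ aₗ[0]bₗ[0]cₗ[1] = (-1)·(1)·(4) + (3)·(0)·(-1) = -4, but T[0,0,1] = -3. The claim is false.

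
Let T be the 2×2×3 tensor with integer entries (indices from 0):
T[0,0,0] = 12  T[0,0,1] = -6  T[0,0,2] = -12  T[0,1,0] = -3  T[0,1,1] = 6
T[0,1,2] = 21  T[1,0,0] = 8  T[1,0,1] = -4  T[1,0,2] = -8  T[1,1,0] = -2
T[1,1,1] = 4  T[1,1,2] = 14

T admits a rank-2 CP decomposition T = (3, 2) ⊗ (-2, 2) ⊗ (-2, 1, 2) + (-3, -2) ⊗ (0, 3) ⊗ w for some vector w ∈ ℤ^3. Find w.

w = (-1, 0, -1)

Subtract the known terms from T to get the rank-1 residual R = (-3, -2) ⊗ (0, 3) ⊗ w, so R[i,j,k] = a[i]·b[j]·w[k]. Pick indices with nonzero a[0]·b[1] = (-3)·(3) = -9. Only the fibre through (0,1,·) is needed: R[0,1,:] = T[0,1,:] − Σₗ aₗ[0]bₗ[1]cₗ = [-3, 6, 21] − (3)·(2)·(-2, 1, 2) = [9, 0, 9]. Then w[k] = R[0,1,k] / -9 for each k, giving w = [9, 0, 9] / -9 = (-1, 0, -1).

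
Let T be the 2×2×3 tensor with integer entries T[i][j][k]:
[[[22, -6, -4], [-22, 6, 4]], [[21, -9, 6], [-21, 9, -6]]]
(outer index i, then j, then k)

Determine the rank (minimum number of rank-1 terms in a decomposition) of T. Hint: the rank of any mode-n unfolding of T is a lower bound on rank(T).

2

Lower bound: the mode-3 unfolding of T (rows indexed by k, columns by (i,j) = (0,0), (0,1), (1,0), (1,1)) is [[22, -22, 21, -21], [-6, 6, -9, 9], [-4, 4, 6, -6]].
There the 2×2 minor on rows k ∈ {0, 1}, columns (i,j) ∈ {(0,0), (1,0)} is det [[22, 21], [-6, -9]] = -72 ≠ 0, so this unfolding has rank ≥ 2; CP rank is at least every unfolding rank, so rank(T) ≥ 2. (This is only a lower bound: in general the CP rank may exceed every unfolding rank, so we still need to exhibit 2 rank-1 terms summing to T.)
Upper bound — finding two terms. Every mode-2 slice of T is a multiple of one matrix: T[:,j,:] = b[j]·M with b = (1, -1) and M = [[22, -6, -4], [21, -9, 6]] (rows indexed by i, columns by k). So it suffices to write M as a sum of two rank-1 matrices.
Splitting M by its rows (i = 0, 1), M = (1, 0)(22, -6, -4)ᵀ + (0, 1)(21, -9, 6)ᵀ.
Hence T = (1, 0) ⊗ (1, -1) ⊗ (22, -6, -4) + (0, 1) ⊗ (1, -1) ⊗ (21, -9, 6), so rank(T) ≤ 2.
These bounds meet, so rank(T) = 2.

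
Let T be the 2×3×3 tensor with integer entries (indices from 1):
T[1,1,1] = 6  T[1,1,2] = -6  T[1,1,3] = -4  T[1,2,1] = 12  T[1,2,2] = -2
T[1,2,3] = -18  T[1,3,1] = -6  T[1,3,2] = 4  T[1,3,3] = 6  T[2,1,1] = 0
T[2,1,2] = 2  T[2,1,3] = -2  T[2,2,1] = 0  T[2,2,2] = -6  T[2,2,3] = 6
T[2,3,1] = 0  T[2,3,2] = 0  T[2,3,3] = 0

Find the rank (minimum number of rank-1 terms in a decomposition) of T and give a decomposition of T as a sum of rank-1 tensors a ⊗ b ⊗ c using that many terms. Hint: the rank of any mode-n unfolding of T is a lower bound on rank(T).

rank(T) = 2

Lower bound: in the mode-1 unfolding of T (rows indexed by i, columns by (j,k)) the 2×2 minor on rows i ∈ {1, 2}, columns (j,k) ∈ {(1,1), (1,2)} is det [[6, -6], [0, 2]] = 12 ≠ 0, so that unfolding has rank ≥ 2 and hence rank(T) ≥ 2 (CP rank is at least every unfolding rank, though it can be larger).
Upper bound: with S_k = T[:,:,k], the two rank-1 terms a₁b₁ᵀ, a₂b₂ᵀ are the rank-1 members of the pencil x·S₁ + y·S₂.
The 2×2 minor of x·S₁ + y·S₂ on rows {1,2}, columns {1,2} is −60·xy + 40·y² = (-20)·(3·x − 2·y)(y), vanishing at (x:y) = (2:3) and (1:0).
M₁ = 2·S₁ + 3·S₂ = [[-6, 18, 0], [6, -18, 0]] = (-6)·[1, -1][1, -3, 0]ᵀ and M₂ = S₁ = [[6, 12, -6], [0, 0, 0]] = 6·[1, 0][1, 2, -1]ᵀ, so take a₁ = [1, -1], b₁ = [1, -3, 0], a₂ = [1, 0], b₂ = [1, 2, -1].
Each slice is an integer combination of E₁ = a₁b₁ᵀ and E₂ = a₂b₂ᵀ: S₁ = 6·E₂, S₂ = −2·E₁ − 4·E₂, S₃ = 2·E₁ − 6·E₂; reading off coefficients, c₁ = [0, -2, 2] and c₂ = [6, -4, -6].
Hence T = [1, -1] ⊗ [1, -3, 0] ⊗ [0, -2, 2] + [1, 0] ⊗ [1, 2, -1] ⊗ [6, -4, -6], so rank(T) ≤ 2.
These bounds meet, so rank(T) = 2.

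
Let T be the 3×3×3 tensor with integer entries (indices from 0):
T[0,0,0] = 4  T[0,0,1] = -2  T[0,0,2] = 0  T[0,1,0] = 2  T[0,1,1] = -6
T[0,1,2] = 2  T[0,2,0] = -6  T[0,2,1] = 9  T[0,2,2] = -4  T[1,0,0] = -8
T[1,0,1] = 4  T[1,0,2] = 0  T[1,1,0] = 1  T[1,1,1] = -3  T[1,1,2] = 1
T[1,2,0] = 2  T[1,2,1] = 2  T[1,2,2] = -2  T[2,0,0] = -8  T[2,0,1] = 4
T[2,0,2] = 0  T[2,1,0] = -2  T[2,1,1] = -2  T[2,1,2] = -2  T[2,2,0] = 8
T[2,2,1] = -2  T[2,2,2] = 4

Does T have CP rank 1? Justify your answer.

No

The mode-3 unfolding of T (rows indexed by k, columns by (i,j) = (0,0), (0,1), (0,2), (1,0), (1,1), (1,2), (2,0), (2,1), (2,2)) is [[4, 2, -6, -8, 1, 2, -8, -2, 8], [-2, -6, 9, 4, -3, 2, 4, -2, -2], [0, 2, -4, 0, 1, -2, 0, -2, 4]].
There the 3×3 minor on rows k ∈ {0, 1, 2}, columns (i,j) ∈ {(0,0), (0,1), (0,2)} is det [[4, 2, -6], [-2, -6, 9], [0, 2, -4]] = 32 ≠ 0, so this unfolding has rank ≥ 3; CP rank is at least every unfolding rank, so rank(T) ≥ 3.
In particular rank(T) ≥ 3 > 1, so T is not rank-1.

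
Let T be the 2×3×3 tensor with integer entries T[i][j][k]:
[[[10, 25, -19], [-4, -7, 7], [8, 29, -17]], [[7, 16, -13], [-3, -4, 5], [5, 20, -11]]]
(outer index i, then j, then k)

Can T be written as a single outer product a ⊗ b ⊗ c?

No

The mode-1 unfolding of T (rows indexed by i, columns by (j,k) = (0,0), (0,1), (0,2), (1,0), (1,1), (1,2), (2,0), (2,1), (2,2)) is [[10, 25, -19, -4, -7, 7, 8, 29, -17], [7, 16, -13, -3, -4, 5, 5, 20, -11]].
There the 2×2 minor on rows i ∈ {0, 1}, columns (j,k) ∈ {(0,0), (0,1)} is det [[10, 25], [7, 16]] = -15 ≠ 0, so this unfolding has rank ≥ 2; CP rank is at least every unfolding rank, so rank(T) ≥ 2.
In particular rank(T) ≥ 2 > 1, so T is not rank-1.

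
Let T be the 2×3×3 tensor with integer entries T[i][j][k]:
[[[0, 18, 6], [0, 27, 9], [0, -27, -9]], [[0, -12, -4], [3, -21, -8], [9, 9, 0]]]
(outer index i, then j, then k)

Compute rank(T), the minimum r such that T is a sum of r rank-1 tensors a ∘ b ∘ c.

2

Lower bound: the mode-1 unfolding of T (rows indexed by i, columns by (j,k) = (0,0), (0,1), (0,2), (1,0), (1,1), (1,2), (2,0), (2,1), (2,2)) is [[0, 18, 6, 0, 27, 9, 0, -27, -9], [0, -12, -4, 3, -21, -8, 9, 9, 0]].
There the 2×2 minor on rows i ∈ {0, 1}, columns (j,k) ∈ {(0,1), (1,0)} is det [[18, 0], [-12, 3]] = 54 ≠ 0, so this unfolding has rank ≥ 2; CP rank is at least every unfolding rank, so rank(T) ≥ 2. (This is only a lower bound: in general the CP rank may exceed every unfolding rank, so we still need to exhibit 2 rank-1 terms summing to T.)
Upper bound — finding two terms. Write S_k = T[:,:,k] for the frontal slices: S₀ = [[0, 0, 0], [0, 3, 9]], S₁ = [[18, 27, -27], [-12, -21, 9]], S₂ = [[6, 9, -9], [-4, -8, 0]].
If T = a₁ ∘ b₁ ∘ c₁ + a₂ ∘ b₂ ∘ c₂ then each S_k = c₁[k]·a₁b₁ᵀ + c₂[k]·a₂b₂ᵀ. S₀ and S₁ are linearly independent, so a₁b₁ᵀ and a₂b₂ᵀ must span the same plane of matrices: they are the rank-1 matrices of the form x·S₀ + y·S₁.
The 2×2 minor of x·S₀ + y·S₁ on rows {0,1}, columns {0,1} is 54·xy − 54·y² = 54·(x − y)(y), vanishing at (x:y) = (1:1) and (1:0).
M₁ = S₀ + S₁ = [[18, 27, -27], [-12, -18, 18]] = 3·[3, -2][2, 3, -3]ᵀ and M₂ = S₀ = [[0, 0, 0], [0, 3, 9]] = 3·[0, 1][0, 1, 3]ᵀ, so take a₁ = [3, -2], b₁ = [2, 3, -3], a₂ = [0, 1], b₂ = [0, 1, 3].
Each slice is an integer combination of E₁ = a₁b₁ᵀ and E₂ = a₂b₂ᵀ: S₀ = 3·E₂, S₁ = 3·E₁ − 3·E₂, S₂ = E₁ − 2·E₂; reading off coefficients, c₁ = [0, 3, 1] and c₂ = [3, -3, -2].
Hence T = [3, -2] ∘ [2, 3, -3] ∘ [0, 3, 1] + [0, 1] ∘ [0, 1, 3] ∘ [3, -3, -2], so rank(T) ≤ 2.
These bounds meet, so rank(T) = 2.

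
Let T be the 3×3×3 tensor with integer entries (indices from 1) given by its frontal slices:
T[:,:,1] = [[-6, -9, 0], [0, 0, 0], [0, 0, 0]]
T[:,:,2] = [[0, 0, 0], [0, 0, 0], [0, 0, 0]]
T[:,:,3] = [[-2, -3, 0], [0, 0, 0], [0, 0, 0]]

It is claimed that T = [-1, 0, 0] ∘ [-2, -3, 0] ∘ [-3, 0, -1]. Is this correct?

Reconstruct entrywise from the claimed factors. For example, T[1,2,2] = 0 and Σₗ aₗ[1]bₗ[2]cₗ[2] = (-1)·(-3)·(0) = 0; checking all 27 entries, every one matches. The claim holds.

Yes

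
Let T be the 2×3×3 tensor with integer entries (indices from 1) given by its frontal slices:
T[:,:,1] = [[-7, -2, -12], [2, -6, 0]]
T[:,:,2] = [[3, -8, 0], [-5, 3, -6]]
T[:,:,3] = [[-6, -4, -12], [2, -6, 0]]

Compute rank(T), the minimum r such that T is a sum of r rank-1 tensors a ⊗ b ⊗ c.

Lower bound: the mode-3 unfolding of T (rows indexed by k, columns by (i,j) = (1,1), (1,2), (1,3), (2,1), (2,2), (2,3)) is [[-7, -2, -12, 2, -6, 0], [3, -8, 0, -5, 3, -6], [-6, -4, -12, 2, -6, 0]].
There the 3×3 minor on rows k ∈ {1, 2, 3}, columns (i,j) ∈ {(1,1), (1,2), (1,3)} is det [[-7, -2, -12], [3, -8, 0], [-6, -4, -12]] = -24 ≠ 0, so this unfolding has rank ≥ 3; CP rank is at least every unfolding rank, so rank(T) ≥ 3. (Flattening ranks never certify an upper bound on CP rank; for that we must actually write T with 3 rank-1 terms.)
Upper bound: T is a sum of 3 rank-1 terms, T = [1, -1] ⊗ [1, -1, 1] ⊗ [-4, 4, -4] + [1, 0] ⊗ [1, -2, 0] ⊗ [1, 1, 2] + [2, 1] ⊗ [1, 1, 2] ⊗ [-2, -1, -2] (written with every a and b primitive with positive leading entry and the scale carried by c; CP decompositions are not unique, and this one is verified by expanding entrywise), so rank(T) ≤ 3.
These bounds meet, so rank(T) = 3.

3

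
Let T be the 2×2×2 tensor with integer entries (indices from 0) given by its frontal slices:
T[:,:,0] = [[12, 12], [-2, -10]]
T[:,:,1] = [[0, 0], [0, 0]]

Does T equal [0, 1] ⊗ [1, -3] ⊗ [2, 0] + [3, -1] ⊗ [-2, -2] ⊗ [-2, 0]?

Reconstruct entrywise from the claimed factors. For example, T[1,1,0] = -10 and Σₗ aₗ[1]bₗ[1]cₗ[0] = (1)·(-3)·(2) + (-1)·(-2)·(-2) = -10; checking all 8 entries, every one matches. The claim holds.

Yes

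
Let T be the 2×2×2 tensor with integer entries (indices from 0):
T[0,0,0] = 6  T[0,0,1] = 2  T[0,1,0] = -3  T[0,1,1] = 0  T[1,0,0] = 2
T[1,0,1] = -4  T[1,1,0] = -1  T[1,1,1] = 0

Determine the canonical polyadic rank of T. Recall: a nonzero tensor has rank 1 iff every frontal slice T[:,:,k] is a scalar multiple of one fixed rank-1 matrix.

Lower bound: the mode-2 unfolding of T (rows indexed by j, columns by (i,k) = (0,0), (0,1), (1,0), (1,1)) is [[6, 2, 2, -4], [-3, 0, -1, 0]].
There the 2×2 minor on rows j ∈ {0, 1}, columns (i,k) ∈ {(0,0), (0,1)} is det [[6, 2], [-3, 0]] = 6 ≠ 0, so this unfolding has rank ≥ 2; CP rank is at least every unfolding rank, so rank(T) ≥ 2. (Unfolding ranks only ever bound the CP rank from below — rank(T) can be strictly larger than all of them — so the matching upper bound has to come from an explicit 2-term decomposition.)
Upper bound — finding two terms. Write S_k = T[:,:,k] for the frontal slices: S₀ = [[6, -3], [2, -1]], S₁ = [[2, 0], [-4, 0]].
If T = a₁ ⊗ b₁ ⊗ c₁ + a₂ ⊗ b₂ ⊗ c₂ then each S_k = c₁[k]·a₁b₁ᵀ + c₂[k]·a₂b₂ᵀ. S₀ and S₁ are linearly independent, so a₁b₁ᵀ and a₂b₂ᵀ must span the same plane of matrices: they are the rank-1 matrices of the form x·S₀ + y·S₁.
det(x·S₀ + y·S₁) is −14·xy = (-14)·(y)(x), vanishing at (x:y) = (1:0) and (0:1).
M₁ = S₀ = [[6, -3], [2, -1]] = [3, 1][2, -1]ᵀ and M₂ = S₁ = [[2, 0], [-4, 0]] = 2·[1, -2][1, 0]ᵀ, so take a₁ = [3, 1], b₁ = [2, -1], a₂ = [1, -2], b₂ = [1, 0].
Each slice is an integer combination of E₁ = a₁b₁ᵀ and E₂ = a₂b₂ᵀ: S₀ = E₁, S₁ = 2·E₂; reading off coefficients, c₁ = [1, 0] and c₂ = [0, 2].
Hence T = [3, 1] ⊗ [2, -1] ⊗ [1, 0] + [1, -2] ⊗ [1, 0] ⊗ [0, 2], so rank(T) ≤ 2.
These bounds meet, so rank(T) = 2.

2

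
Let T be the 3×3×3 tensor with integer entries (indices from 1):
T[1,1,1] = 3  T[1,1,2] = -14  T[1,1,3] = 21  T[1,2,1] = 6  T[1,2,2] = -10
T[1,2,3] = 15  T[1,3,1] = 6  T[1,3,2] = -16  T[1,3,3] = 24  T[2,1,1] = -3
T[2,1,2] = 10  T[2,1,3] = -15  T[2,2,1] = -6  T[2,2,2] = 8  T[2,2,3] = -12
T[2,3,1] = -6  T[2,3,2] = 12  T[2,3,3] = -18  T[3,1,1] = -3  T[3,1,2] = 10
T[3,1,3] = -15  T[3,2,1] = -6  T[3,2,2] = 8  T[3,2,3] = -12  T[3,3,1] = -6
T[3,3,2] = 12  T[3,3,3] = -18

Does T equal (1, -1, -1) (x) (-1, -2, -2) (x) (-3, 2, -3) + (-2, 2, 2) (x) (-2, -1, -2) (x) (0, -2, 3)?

No

Reconstruct entry (1,1,2) from the claimed factors: Σₗ aₗ[1]bₗ[1]cₗ[2] = (1)·(-1)·(2) + (-2)·(-2)·(-2) = -10, but T[1,1,2] = -14. The claim is false.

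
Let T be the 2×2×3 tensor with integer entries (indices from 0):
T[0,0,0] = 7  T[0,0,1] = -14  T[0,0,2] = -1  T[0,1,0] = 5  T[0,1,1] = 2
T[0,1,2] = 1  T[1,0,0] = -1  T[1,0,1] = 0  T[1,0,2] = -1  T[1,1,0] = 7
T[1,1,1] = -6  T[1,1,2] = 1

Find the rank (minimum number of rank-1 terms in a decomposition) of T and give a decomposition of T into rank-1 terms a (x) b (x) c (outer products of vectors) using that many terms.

rank(T) = 3

Lower bound: the mode-3 unfolding of T (rows indexed by k, columns by (i,j) = (0,0), (0,1), (1,0), (1,1)) is [[7, 5, -1, 7], [-14, 2, 0, -6], [-1, 1, -1, 1]].
There the 3×3 minor on rows k ∈ {0, 1, 2}, columns (i,j) ∈ {(0,0), (0,1), (1,0)} is det [[7, 5, -1], [-14, 2, 0], [-1, 1, -1]] = -72 ≠ 0, so this unfolding has rank ≥ 3; CP rank is at least every unfolding rank, so rank(T) ≥ 3. (Flattening ranks never certify an upper bound on CP rank; for that we must actually write T with 3 rank-1 terms.)
Upper bound: T is a sum of 3 rank-1 terms, T = [1, 1] (x) [1, -1] (x) [-1, -2, -1] + [2, -1] (x) [1, -1] (x) [2, -4, 0] + [2, 1] (x) [1, 2] (x) [2, -2, 0] (one valid choice — decompositions are not unique — normalised so each a, b is primitive with positive first nonzero entry; check it by expanding all entries), so rank(T) ≤ 3.
These bounds meet, so rank(T) = 3.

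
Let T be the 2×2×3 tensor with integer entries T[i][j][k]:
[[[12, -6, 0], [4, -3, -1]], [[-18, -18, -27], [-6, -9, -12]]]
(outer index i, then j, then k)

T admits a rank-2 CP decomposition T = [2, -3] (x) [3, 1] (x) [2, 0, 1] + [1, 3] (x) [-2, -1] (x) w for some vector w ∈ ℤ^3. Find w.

w = [0, 3, 3]

Subtract the known terms from T to get the rank-1 residual R = [1, 3] (x) [-2, -1] (x) w, so R[i,j,k] = a[i]·b[j]·w[k]. Pick indices with nonzero a[0]·b[0] = (1)·(-2) = -2. Only the fibre through (0,0,·) is needed: R[0,0,:] = T[0,0,:] − Σₗ aₗ[0]bₗ[0]cₗ = [12, -6, 0] − (2)·(3)·[2, 0, 1] = [0, -6, -6]. Then w[k] = R[0,0,k] / -2 for each k, giving w = [0, -6, -6] / -2 = [0, 3, 3].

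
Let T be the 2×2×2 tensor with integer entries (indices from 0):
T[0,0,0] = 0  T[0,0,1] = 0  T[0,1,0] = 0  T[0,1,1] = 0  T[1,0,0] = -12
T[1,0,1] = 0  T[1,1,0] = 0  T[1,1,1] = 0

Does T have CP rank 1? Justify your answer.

Yes

If T = a ⊗ b ⊗ c then every fibre of T is a multiple of the corresponding factor, so read the factors off the fibres through the nonzero entry T[1,0,0] = -12.
The mode-1 fibre T[:,0,0] = [0, -12] gives a = [0, 1] (primitive direction); the mode-2 fibre T[1,:,0] = [-12, 0] gives b = [1, 0]; then c[k] = T[1,0,k] / (a[1]·b[0]) = [-12, 0] / 1 = [-12, 0].
Expanding [0, 1] ⊗ [1, 0] ⊗ [-12, 0] reproduces all 8 entries of T, so T = [0, 1] ⊗ [1, 0] ⊗ [-12, 0] and rank(T) ≤ 1.
Equivalently every frontal slice T[:,:,k] is c[k] times the rank-1 matrix [0, 1] ⊗ [1, 0]. So T has rank 1 (it is nonzero).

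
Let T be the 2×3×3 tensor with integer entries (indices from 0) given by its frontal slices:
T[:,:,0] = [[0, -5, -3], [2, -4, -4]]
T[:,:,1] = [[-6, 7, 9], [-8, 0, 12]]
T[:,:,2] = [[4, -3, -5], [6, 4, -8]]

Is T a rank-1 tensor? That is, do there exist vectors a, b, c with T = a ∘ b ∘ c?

The mode-2 unfolding of T (rows indexed by j, columns by (i,k) = (0,0), (0,1), (0,2), (1,0), (1,1), (1,2)) is [[0, -6, 4, 2, -8, 6], [-5, 7, -3, -4, 0, 4], [-3, 9, -5, -4, 12, -8]].
There the 3×3 minor on rows j ∈ {0, 1, 2}, columns (i,k) ∈ {(0,0), (0,1), (1,1)} is det [[0, -6, -8], [-5, 7, 0], [-3, 9, 12]] = -168 ≠ 0, so this unfolding has rank ≥ 3; CP rank is at least every unfolding rank, so rank(T) ≥ 3.
In particular rank(T) ≥ 3 > 1, so T is not rank-1.

No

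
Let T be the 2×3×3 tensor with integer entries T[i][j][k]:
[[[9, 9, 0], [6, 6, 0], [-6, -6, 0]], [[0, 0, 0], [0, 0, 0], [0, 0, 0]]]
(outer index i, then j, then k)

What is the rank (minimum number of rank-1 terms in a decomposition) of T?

Lower bound: T ≠ 0 (e.g. T[0,0,0] = 9), so rank(T) ≥ 1.
Upper bound: the mode-1 fibre T[:,0,0] = [9, 0] gives a = [1, 0] (primitive direction); the mode-2 fibre T[0,:,0] = [9, 6, -6] gives b = [3, 2, -2]; then c[k] = T[0,0,k] / (a[0]·b[0]) = [9, 9, 0] / 3 = [3, 3, 0].
Expanding [1, 0] (x) [3, 2, -2] (x) [3, 3, 0] reproduces all 18 entries of T, so T = [1, 0] (x) [3, 2, -2] (x) [3, 3, 0] and rank(T) ≤ 1.
These bounds meet, so rank(T) = 1.

1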